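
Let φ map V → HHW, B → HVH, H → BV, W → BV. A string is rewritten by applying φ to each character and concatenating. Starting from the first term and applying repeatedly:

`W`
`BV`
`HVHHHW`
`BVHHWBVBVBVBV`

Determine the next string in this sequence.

Replace each of the 13 characters of BVHHWBVBVBVBV in place — HVH HHW BV BV BV HVH HHW HVH HHW HVH HHW HVH HHW — and concatenate.

HVHHHWBVBVBVHVHHHWHVHHHWHVHHHWHVHHHW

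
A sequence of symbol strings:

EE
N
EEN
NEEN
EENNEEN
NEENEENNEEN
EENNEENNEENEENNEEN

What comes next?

NEENEENNEENEENNEENNEENEENNEEN

This is a Fibonacci-style word recurrence s(k) = s(k−2)·s(k−1): e.g. EE·N = EEN.
So term 8 is NEENEENNEEN·EENNEENNEENEENNEEN.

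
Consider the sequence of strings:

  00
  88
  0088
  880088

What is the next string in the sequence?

0088880088

From term 3 onward, concatenate the second-to-last term with the last: 00·88 = 0088, 88·0088 = 880088, …
Continuing: 0088 · 880088 gives term 5.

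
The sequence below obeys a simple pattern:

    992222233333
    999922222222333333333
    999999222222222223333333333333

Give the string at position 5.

The n-th term is 2n 9's then 3n+2 2's then 4n+1 3's (n = 1, 2, …).
For term 5, n = 5, so the run lengths are 10, 17, 21.

999999999922222222222222222333333333333333333333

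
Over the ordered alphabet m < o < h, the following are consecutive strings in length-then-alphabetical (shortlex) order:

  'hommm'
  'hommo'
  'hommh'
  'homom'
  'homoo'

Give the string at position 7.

Advancing 2 positions from homoo through homoo → homoh reaches term 7.

homhm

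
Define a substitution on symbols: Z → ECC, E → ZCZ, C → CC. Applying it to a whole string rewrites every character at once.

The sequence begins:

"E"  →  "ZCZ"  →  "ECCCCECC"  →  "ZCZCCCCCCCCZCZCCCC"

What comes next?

Rewriting the 18 symbols of ZCZCCCCCCCCZCZCCCC one by one yields ECC CC ECC CC CC CC CC CC CC CC CC ECC CC ECC CC CC CC CC; concatenated:

ECCCCECCCCCCCCCCCCCCCCCCECCCCECCCCCCCCCC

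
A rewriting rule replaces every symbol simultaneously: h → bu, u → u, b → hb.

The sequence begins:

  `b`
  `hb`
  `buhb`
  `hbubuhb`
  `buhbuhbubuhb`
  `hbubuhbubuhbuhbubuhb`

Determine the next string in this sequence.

Applying the rule to each of the 20 symbols of hbubuhbubuhbuhbubuhb gives the pieces bu hb u hb u bu hb u hb u bu hb u bu hb u hb u bu hb, which concatenate to the answer.

buhbuhbubuhbuhbubuhbubuhbuhbubuhb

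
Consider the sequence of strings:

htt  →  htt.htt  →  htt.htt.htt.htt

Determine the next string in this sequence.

htt.htt.htt.htt.htt.htt.htt.htt

s(k+1) = s(k)·.·s(k) — each term doubles the last with '.' between the halves.
One more doubling of htt.htt.htt.htt gives the answer.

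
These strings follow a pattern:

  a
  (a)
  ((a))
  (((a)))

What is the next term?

((((a))))

Each term wraps the previous one in ( on the left and ) on the right.
One more step from (((a))) gives the answer.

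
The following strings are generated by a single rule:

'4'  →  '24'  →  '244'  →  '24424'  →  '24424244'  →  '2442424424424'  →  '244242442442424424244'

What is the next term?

From term 3 onward, concatenate the last term with the second-to-last: 24·4 = 244, 244·24 = 24424, …
The next term joins 244242442442424424244 and 2442424424424.

2442424424424244242442442424424424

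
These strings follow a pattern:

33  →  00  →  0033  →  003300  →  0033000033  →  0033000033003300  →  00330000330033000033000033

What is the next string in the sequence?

Each term (from the third on) is the previous term followed by the one before it: term 3 = 00·33 = 0033.
The next term joins 00330000330033000033000033 and 0033000033003300.

003300003300330000330000330033000033003300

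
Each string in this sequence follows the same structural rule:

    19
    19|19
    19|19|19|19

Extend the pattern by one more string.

Every step duplicates the string with '|' between the halves.
One more doubling of 19|19|19|19 gives the answer.

19|19|19|19|19|19|19|19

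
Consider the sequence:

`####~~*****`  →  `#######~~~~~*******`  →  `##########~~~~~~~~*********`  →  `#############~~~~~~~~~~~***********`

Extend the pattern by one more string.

################~~~~~~~~~~~~~~*************

Each string has the form #^{3n+1} ~^{3n-1} *^{2n+3} (n = 1, 2, …).
Setting n = 5 gives 16, 14, 13 characters in each block.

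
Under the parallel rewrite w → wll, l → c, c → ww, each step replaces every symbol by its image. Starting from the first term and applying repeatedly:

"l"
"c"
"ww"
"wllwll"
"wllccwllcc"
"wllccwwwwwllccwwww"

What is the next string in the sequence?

Rewriting the 18 symbols of wllccwwwwwllccwwww one by one yields wll c c ww ww wll wll wll wll wll c c ww ww wll wll wll wll; concatenated:

wllccwwwwwllwllwllwllwllccwwwwwllwllwllwll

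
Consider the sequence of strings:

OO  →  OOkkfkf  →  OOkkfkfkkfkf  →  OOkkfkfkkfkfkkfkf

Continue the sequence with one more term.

OOkkfkfkkfkfkkfkfkkfkf

Each term is the previous one with kkfkf appended.
So the next term is OOkkfkfkkfkfkkfkf·kkfkf.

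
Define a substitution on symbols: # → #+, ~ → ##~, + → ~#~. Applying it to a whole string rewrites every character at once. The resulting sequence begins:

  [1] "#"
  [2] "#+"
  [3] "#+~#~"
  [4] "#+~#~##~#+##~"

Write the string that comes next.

Applying the rule to each of the 13 symbols of #+~#~##~#+##~ gives the pieces #+ ~#~ ##~ #+ ##~ #+ #+ ##~ #+ ~#~ #+ #+ ##~, which concatenate to the answer.

#+~#~##~#+##~#+#+##~#+~#~#+#+##~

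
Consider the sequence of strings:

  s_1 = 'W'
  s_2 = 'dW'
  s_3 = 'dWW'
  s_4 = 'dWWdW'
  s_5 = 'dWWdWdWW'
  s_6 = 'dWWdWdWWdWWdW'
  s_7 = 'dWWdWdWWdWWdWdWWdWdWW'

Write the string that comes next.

dWWdWdWWdWWdWdWWdWdWWdWWdWdWWdWWdW

This is a Fibonacci-style word recurrence s(k) = s(k−1)·s(k−2): e.g. dW·W = dWW.
So term 8 is dWWdWdWWdWWdWdWWdWdWW·dWWdWdWWdWWdW.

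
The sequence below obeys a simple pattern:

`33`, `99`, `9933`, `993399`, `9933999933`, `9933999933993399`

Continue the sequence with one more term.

This is a Fibonacci-style word recurrence s(k) = s(k−1)·s(k−2): e.g. 99·33 = 9933.
Continuing: 9933999933993399 · 9933999933 gives term 7.

99339999339933999933999933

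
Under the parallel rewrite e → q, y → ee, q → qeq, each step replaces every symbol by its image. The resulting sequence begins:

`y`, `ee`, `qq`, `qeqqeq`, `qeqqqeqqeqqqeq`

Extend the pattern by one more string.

Applying the rule to each of the 14 symbols of qeqqqeqqeqqqeq gives the pieces qeq q qeq qeq qeq q qeq qeq q qeq qeq qeq q qeq, which concatenate to the answer.

qeqqqeqqeqqeqqqeqqeqqqeqqeqqeqqqeq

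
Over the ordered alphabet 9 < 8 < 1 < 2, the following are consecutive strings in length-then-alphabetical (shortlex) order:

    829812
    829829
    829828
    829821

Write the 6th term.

829199

Continuing the enumeration 2 steps past 829821: 829821 → 829822 → (answer).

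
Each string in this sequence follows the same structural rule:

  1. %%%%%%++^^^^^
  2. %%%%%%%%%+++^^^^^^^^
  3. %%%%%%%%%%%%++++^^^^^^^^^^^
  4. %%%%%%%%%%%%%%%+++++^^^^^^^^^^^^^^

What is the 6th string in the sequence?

Term n consists of 3n %'s, followed by n +'s, followed by 3n-1 ^'s, where the shown terms are n = 2, 3, 4, 5.
Setting n = 7 gives 21, 7, 20 characters in each block.

%%%%%%%%%%%%%%%%%%%%%+++++++^^^^^^^^^^^^^^^^^^^^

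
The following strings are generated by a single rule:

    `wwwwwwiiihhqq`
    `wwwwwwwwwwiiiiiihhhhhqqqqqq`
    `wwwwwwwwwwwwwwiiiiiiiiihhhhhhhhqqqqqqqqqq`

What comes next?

wwwwwwwwwwwwwwwwwwiiiiiiiiiiiihhhhhhhhhhhqqqqqqqqqqqqqq

Each string has the form w^{4n+2} i^{3n} h^{3n-1} q^{4n-2} (n = 1, 2, …).
At n = 4 the blocks have lengths 18, 12, 11, 14.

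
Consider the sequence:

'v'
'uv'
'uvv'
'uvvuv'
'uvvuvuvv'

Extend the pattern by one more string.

uvvuvuvvuvvuv

Each term (from the third on) is the previous term followed by the one before it: term 3 = uv·v = uvv.
Continuing: uvvuvuvv · uvvuv gives term 6.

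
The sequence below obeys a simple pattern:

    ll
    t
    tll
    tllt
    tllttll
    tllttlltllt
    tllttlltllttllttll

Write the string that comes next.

tllttlltllttllttlltllttlltllt

Each term (from the third on) is the previous term followed by the one before it: term 3 = t·ll = tll.
The next term joins tllttlltllttllttll and tllttlltllt.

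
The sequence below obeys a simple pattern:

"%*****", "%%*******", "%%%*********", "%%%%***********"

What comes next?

The n-th term is n-1 %'s then 2n+1 *'s, where the shown terms are n = 2, 3, 4, 5.
At n = 6 the blocks have lengths 5, 13.

%%%%%*************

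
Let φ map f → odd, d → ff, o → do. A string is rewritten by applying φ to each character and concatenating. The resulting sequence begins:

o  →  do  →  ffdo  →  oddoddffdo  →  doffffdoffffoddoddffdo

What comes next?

Applying the rule to each of the 22 symbols of doffffdoffffoddoddffdo gives the pieces ff do odd odd odd odd ff do odd odd odd odd do ff ff do ff ff odd odd ff do, which concatenate to the answer.

ffdooddoddoddoddffdooddoddoddodddoffffdoffffoddoddffdo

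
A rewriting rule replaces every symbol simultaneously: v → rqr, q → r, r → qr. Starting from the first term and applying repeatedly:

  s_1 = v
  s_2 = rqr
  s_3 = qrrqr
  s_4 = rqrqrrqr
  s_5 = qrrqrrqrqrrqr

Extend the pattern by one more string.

Rewriting the 13 symbols of qrrqrrqrqrrqr one by one yields r qr qr r qr qr r qr r qr qr r qr; concatenated:

rqrqrrqrqrrqrrqrqrrqr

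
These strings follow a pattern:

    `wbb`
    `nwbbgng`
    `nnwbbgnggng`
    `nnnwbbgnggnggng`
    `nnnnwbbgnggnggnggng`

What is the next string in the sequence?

s(k+1) = n·s(k)·gng, so each term gains n as a prefix and gng as a suffix.
So the next term is n·nnnnwbbgnggnggnggng·gng.

nnnnnwbbgnggnggnggnggng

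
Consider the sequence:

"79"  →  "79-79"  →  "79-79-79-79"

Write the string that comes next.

79-79-79-79-79-79-79-79

Each string is two copies of the previous one joined by '-'.
One more doubling of 79-79-79-79 gives the answer.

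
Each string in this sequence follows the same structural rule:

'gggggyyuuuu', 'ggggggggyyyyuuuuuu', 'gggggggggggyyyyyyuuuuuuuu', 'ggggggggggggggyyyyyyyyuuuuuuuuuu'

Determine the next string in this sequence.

Term n consists of 3n-1 g's, followed by 2n-2 y's, followed by 2n u's, where the shown terms are n = 2, 3, 4, 5.
At n = 6 the blocks have lengths 17, 10, 12.

gggggggggggggggggyyyyyyyyyyuuuuuuuuuuuu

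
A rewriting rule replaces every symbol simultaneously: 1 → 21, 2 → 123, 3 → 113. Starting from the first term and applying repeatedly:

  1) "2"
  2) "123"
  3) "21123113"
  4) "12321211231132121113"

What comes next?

21123113123211232121123113212111312321123212121113

Applying the rule to each of the 20 symbols of 12321211231132121113 gives the pieces 21 123 113 123 21 123 21 21 123 113 21 21 113 123 21 123 21 21 21 113, which concatenate to the answer.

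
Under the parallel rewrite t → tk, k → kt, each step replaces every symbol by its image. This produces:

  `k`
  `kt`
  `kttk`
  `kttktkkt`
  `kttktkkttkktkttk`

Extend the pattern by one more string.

Replace each of the 16 characters of kttktkkttkktkttk in place — kt tk tk kt tk kt kt tk tk kt kt tk kt tk tk kt — and concatenate.

kttktkkttkktkttktkktkttkkttktkkt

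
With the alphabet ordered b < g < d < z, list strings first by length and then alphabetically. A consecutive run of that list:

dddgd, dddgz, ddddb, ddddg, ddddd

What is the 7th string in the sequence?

dddzb

Stepping forward 2 times from ddddd: ddddd → ddddz, then the target.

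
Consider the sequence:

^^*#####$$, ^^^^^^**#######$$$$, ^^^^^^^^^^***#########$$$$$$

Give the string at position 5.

^^^^^^^^^^^^^^^^^^*****#############$$$$$$$$$$

The n-th term is 4n-2 ^'s then n *'s then 2n+3 #'s then 2n $'s (n = 1, 2, …).
At n = 5 the blocks have lengths 18, 5, 13, 10.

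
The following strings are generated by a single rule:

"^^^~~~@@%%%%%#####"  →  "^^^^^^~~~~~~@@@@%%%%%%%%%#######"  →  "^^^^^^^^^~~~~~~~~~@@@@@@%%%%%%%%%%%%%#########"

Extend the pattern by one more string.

^^^^^^^^^^^^~~~~~~~~~~~~@@@@@@@@%%%%%%%%%%%%%%%%%###########

The n-th term is 3n ^'s then 3n ~'s then 2n @'s then 4n+1 %'s then 2n+3 #'s (n = 1, 2, …).
Setting n = 4 gives 12, 12, 8, 17, 11 characters in each block.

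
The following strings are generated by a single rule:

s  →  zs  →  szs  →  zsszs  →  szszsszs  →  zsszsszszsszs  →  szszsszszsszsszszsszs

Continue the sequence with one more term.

Each term (from the third on) is the two preceding terms concatenated in order: term 3 = s·zs = szs.
The next term joins zsszsszszsszs and szszsszszsszsszszsszs.

zsszsszszsszsszszsszszsszsszszsszs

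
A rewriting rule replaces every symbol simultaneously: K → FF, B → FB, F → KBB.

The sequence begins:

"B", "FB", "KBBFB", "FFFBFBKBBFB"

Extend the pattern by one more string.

KBBKBBKBBFBKBBFBFFFBFBKBBFB

Apply φ to FFFBFBKBBFB symbol by symbol: F→KBB, F→KBB, F→KBB, B→FB, F→KBB, B→FB, K→FF, B→FB, B→FB, F→KBB, B→FB; joined: KBB KBB KBB FB KBB FB FF FB FB KBB FB.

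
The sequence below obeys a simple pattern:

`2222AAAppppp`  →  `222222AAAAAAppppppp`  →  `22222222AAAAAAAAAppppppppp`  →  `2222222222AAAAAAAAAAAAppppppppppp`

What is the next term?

The n-th term is 2n+2 2's then 3n A's then 2n+3 p's (n = 1, 2, …).
For the next term, n = 5, so the run lengths are 12, 15, 13.

222222222222AAAAAAAAAAAAAAAppppppppppppp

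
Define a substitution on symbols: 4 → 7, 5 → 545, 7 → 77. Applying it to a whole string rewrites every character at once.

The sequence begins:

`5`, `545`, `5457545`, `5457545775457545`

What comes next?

φ(5457545775457545) expands symbol-by-symbol to 545 7 545 77 545 7 545 77 77 545 7 545 77 545 7 545; joining the 16 pieces gives the next term.

545754577545754577775457545775457545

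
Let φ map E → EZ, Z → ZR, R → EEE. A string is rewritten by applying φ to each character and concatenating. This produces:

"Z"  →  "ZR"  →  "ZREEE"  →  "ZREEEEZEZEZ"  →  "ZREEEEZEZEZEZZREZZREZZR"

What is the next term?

φ(ZREEEEZEZEZEZZREZZREZZR) expands symbol-by-symbol to ZR EEE EZ EZ EZ EZ ZR EZ ZR EZ ZR EZ ZR ZR EEE EZ ZR ZR EEE EZ ZR ZR EEE; joining the 23 pieces gives the next term.

ZREEEEZEZEZEZZREZZREZZREZZRZREEEEZZRZREEEEZZRZREEE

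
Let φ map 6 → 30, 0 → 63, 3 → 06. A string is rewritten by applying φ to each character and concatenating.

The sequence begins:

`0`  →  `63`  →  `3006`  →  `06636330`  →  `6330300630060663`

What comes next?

30060663066363300663633063303006

Applying the rule to each of the 16 symbols of 6330300630060663 gives the pieces 30 06 06 63 06 63 63 30 06 63 63 30 63 30 30 06, which concatenate to the answer.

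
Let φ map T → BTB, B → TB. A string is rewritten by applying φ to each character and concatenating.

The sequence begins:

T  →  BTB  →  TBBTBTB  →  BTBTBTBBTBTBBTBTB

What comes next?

TBBTBTBBTBTBBTBTBTBBTBTBBTBTBTBBTBTBBTBTB

φ(BTBTBTBBTBTBBTBTB) expands symbol-by-symbol to TB BTB TB BTB TB BTB TB TB BTB TB BTB TB TB BTB TB BTB TB; joining the 17 pieces gives the next term.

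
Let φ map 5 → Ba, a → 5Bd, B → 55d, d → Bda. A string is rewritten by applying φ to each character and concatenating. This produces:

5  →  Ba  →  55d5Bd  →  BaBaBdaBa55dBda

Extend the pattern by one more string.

Rewriting the 15 symbols of BaBaBdaBa55dBda one by one yields 55d 5Bd 55d 5Bd 55d Bda 5Bd 55d 5Bd Ba Ba Bda 55d Bda 5Bd; concatenated:

55d5Bd55d5Bd55dBda5Bd55d5BdBaBaBda55dBda5Bd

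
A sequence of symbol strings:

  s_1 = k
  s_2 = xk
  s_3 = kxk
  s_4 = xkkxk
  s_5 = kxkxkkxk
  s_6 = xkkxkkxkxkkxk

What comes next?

Each term (from the third on) is the two preceding terms concatenated in order: term 3 = k·xk = kxk.
So term 7 is kxkxkkxk·xkkxkkxkxkkxk.

kxkxkkxkxkkxkkxkxkkxk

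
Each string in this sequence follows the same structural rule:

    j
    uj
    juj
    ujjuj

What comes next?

This is a Fibonacci-style word recurrence s(k) = s(k−2)·s(k−1): e.g. j·uj = juj.
Continuing: juj · ujjuj gives term 5.

jujujjuj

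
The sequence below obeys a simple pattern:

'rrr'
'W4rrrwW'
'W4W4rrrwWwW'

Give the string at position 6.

Each term wraps the previous one in W4 on the left and wW on the right.
From W4W4rrrwWwW, 3 further steps: W4W4rrrwWwW → W4W4W4rrrwWwWwW → W4W4W4W4rrrwWwWwWwW → (answer).

W4W4W4W4W4rrrwWwWwWwWwW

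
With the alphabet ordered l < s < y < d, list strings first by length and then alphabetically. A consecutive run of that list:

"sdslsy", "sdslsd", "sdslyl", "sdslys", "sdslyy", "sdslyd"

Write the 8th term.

sdslds

Stepping forward 2 times from sdslyd: sdslyd → sdsldl, then the target.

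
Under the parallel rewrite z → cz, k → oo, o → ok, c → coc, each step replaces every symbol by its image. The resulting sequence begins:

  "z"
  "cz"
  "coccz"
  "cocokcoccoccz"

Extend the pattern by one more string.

Rewriting the 13 symbols of cocokcoccoccz one by one yields coc ok coc ok oo coc ok coc coc ok coc coc cz; concatenated:

cocokcocokoococokcoccocokcoccoccz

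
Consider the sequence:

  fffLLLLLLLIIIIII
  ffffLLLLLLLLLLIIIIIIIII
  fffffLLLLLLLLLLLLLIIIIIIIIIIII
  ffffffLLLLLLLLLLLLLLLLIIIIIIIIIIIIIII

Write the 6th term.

ffffffffLLLLLLLLLLLLLLLLLLLLLLIIIIIIIIIIIIIIIIIIIII

Reading off run lengths: f runs 3, 4, 5, 6; L runs 7, 10, 13, 16; I runs 6, 9, 12, 15 — each is linear in n, where the shown terms are n = 2, 3, 4, 5.
For term 6, n = 7, so the run lengths are 8, 22, 21.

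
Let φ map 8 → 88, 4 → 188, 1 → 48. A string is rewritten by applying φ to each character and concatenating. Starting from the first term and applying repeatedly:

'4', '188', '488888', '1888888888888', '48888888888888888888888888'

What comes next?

Rewriting the 26 symbols of 48888888888888888888888888 one by one yields 188 88 88 88 88 88 88 88 88 88 88 88 88 88 88 88 88 88 88 88 88 88 88 88 88 88; concatenated:

18888888888888888888888888888888888888888888888888888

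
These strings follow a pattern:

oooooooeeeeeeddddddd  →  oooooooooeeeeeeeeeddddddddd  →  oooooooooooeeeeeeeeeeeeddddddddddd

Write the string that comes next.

The n-th term is 2n+3 o's then 3n e's then 2n+3 d's, where the shown terms are n = 2, 3, 4.
For the next term, n = 5, so the run lengths are 13, 15, 13.

oooooooooooooeeeeeeeeeeeeeeeddddddddddddd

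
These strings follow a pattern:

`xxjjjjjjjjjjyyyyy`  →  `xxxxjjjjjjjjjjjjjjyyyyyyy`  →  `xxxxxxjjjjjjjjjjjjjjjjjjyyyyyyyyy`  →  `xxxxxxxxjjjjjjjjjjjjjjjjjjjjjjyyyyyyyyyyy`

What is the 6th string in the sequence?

Each string has the form x^{2n-2} j^{4n+2} y^{2n+1}, where the shown terms are n = 2, 3, 4, 5.
At n = 7 the blocks have lengths 12, 30, 15.

xxxxxxxxxxxxjjjjjjjjjjjjjjjjjjjjjjjjjjjjjjyyyyyyyyyyyyyyy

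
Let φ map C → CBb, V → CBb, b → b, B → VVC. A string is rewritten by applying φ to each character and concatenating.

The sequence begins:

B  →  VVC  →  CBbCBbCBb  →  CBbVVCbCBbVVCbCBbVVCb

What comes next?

Applying the rule to each of the 21 symbols of CBbVVCbCBbVVCbCBbVVCb gives the pieces CBb VVC b CBb CBb CBb b CBb VVC b CBb CBb CBb b CBb VVC b CBb CBb CBb b, which concatenate to the answer.

CBbVVCbCBbCBbCBbbCBbVVCbCBbCBbCBbbCBbVVCbCBbCBbCBbb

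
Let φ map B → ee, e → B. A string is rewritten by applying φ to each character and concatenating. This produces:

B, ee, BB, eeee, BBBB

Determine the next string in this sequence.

eeeeeeee

Rewriting each symbol of BBBB: B→ee, B→ee, B→ee, B→ee, which concatenates to ee ee ee ee.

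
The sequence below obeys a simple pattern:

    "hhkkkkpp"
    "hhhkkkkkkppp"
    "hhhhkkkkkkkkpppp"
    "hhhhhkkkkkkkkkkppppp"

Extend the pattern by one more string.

hhhhhhkkkkkkkkkkkkpppppp

Each string has the form h^{n} k^{2n} p^{n}, where the shown terms are n = 2, 3, 4, 5.
Setting n = 6 gives 6, 12, 6 characters in each block.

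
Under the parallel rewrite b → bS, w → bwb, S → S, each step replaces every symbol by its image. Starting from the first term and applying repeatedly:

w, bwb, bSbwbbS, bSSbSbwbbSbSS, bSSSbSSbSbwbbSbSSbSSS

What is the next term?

Replace each of the 21 characters of bSSSbSSbSbwbbSbSSbSSS in place — bS S S S bS S S bS S bS bwb bS bS S bS S S bS S S S — and concatenate.

bSSSSbSSSbSSbSbwbbSbSSbSSSbSSSS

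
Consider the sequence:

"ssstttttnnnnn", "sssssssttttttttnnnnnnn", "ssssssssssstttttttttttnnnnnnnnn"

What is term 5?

ssssssssssssssssssstttttttttttttttttnnnnnnnnnnnnn

Each string has the form s^{4n-1} t^{3n+2} n^{2n+3} (n = 1, 2, …).
Setting n = 5 gives 19, 17, 13 characters in each block.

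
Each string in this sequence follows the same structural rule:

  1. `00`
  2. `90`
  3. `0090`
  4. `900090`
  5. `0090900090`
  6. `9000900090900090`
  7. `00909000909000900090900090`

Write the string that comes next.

Each term (from the third on) is the two preceding terms concatenated in order: term 3 = 00·90 = 0090.
Continuing: 9000900090900090 · 00909000909000900090900090 gives term 8.

900090009090009000909000909000900090900090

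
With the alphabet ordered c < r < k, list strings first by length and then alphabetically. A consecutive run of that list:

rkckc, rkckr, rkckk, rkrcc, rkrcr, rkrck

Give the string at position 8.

Stepping forward 2 times from rkrck: rkrck → rkrrc, then the target.

rkrrr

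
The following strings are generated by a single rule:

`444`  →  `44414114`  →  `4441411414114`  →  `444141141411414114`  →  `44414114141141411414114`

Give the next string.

4441411414114141141411414114

Each term is the previous one with 14114 appended.
One more step from 44414114141141411414114 gives the answer.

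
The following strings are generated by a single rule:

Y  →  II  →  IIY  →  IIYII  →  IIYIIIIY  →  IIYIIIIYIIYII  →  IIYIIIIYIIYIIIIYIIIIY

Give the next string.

Each term (from the third on) is the previous term followed by the one before it: term 3 = II·Y = IIY.
So term 8 is IIYIIIIYIIYIIIIYIIIIY·IIYIIIIYIIYII.

IIYIIIIYIIYIIIIYIIIIYIIYIIIIYIIYII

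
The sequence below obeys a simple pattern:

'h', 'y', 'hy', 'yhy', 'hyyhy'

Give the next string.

yhyhyyhy

This is a Fibonacci-style word recurrence s(k) = s(k−2)·s(k−1): e.g. h·y = hy.
The next term joins yhy and hyyhy.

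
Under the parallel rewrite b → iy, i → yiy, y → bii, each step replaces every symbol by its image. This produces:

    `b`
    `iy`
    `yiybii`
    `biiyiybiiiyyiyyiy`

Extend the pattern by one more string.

Replace each of the 17 characters of biiyiybiiiyyiyyiy in place — iy yiy yiy bii yiy bii iy yiy yiy yiy bii bii yiy bii bii yiy bii — and concatenate.

iyyiyyiybiiyiybiiiyyiyyiyyiybiibiiyiybiibiiyiybii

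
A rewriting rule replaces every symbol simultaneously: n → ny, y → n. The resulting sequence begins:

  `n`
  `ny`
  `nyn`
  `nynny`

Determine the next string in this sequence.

nynnynyn

Rewriting each symbol of nynny: n→ny, y→n, n→ny, n→ny, y→n, which concatenates to ny n ny ny n.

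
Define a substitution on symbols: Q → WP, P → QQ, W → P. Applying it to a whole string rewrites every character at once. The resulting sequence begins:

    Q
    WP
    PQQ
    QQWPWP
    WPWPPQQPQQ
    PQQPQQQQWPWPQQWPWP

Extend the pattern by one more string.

Rewriting the 18 symbols of PQQPQQQQWPWPQQWPWP one by one yields QQ WP WP QQ WP WP WP WP P QQ P QQ WP WP P QQ P QQ; concatenated:

QQWPWPQQWPWPWPWPPQQPQQWPWPPQQPQQ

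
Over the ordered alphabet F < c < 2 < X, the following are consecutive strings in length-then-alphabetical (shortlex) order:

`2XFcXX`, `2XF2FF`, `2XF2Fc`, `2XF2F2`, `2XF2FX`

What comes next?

The successor of 2XF2FX increments the rightmost position that isn't already X and resets every position after it to F.

2XF2cF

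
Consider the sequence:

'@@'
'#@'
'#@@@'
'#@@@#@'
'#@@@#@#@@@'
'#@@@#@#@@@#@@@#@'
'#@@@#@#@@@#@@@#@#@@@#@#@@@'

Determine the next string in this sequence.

This is a Fibonacci-style word recurrence s(k) = s(k−1)·s(k−2): e.g. #@·@@ = #@@@.
The next term joins #@@@#@#@@@#@@@#@#@@@#@#@@@ and #@@@#@#@@@#@@@#@.

#@@@#@#@@@#@@@#@#@@@#@#@@@#@@@#@#@@@#@@@#@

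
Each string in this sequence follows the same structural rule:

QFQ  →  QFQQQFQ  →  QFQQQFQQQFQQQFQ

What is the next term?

QFQQQFQQQFQQQFQQQFQQQFQQQFQQQFQ

Every step duplicates the string with 'Q' between the halves.
So the next term is two copies of QFQQQFQQQFQQQFQ with 'Q' between the halves.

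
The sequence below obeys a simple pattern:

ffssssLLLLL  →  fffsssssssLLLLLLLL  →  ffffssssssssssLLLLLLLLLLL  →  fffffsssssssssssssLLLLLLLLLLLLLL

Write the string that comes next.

ffffffssssssssssssssssLLLLLLLLLLLLLLLLL

Reading off run lengths: f runs 2, 3, 4, 5; s runs 4, 7, 10, 13; L runs 5, 8, 11, 14 — each is linear in n (n = 1, 2, …).
For the next term, n = 5, so the run lengths are 6, 16, 17.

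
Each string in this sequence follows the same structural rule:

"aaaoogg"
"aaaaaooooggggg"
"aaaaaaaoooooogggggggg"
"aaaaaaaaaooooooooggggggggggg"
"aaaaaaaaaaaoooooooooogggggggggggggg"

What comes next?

aaaaaaaaaaaaaooooooooooooggggggggggggggggg

Each string has the form a^{2n+1} o^{2n} g^{3n-1} (n = 1, 2, …).
Setting n = 6 gives 13, 12, 17 characters in each block.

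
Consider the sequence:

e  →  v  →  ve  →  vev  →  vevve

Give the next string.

vevvevev

Each term (from the third on) is the previous term followed by the one before it: term 3 = v·e = ve.
The next term joins vevve and vev.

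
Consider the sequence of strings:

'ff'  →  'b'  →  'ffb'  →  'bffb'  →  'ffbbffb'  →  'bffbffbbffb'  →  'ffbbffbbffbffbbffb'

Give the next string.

bffbffbbffbffbbffbbffbffbbffb

From term 3 onward, concatenate the second-to-last term with the last: ff·b = ffb, b·ffb = bffb, …
So term 8 is bffbffbbffb·ffbbffbbffbffbbffb.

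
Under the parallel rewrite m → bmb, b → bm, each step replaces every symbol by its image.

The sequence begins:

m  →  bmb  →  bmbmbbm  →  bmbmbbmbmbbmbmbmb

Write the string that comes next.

bmbmbbmbmbbmbmbmbbmbmbbmbmbmbbmbmbbmbmbbm

Applying the rule to each of the 17 symbols of bmbmbbmbmbbmbmbmb gives the pieces bm bmb bm bmb bm bm bmb bm bmb bm bm bmb bm bmb bm bmb bm, which concatenate to the answer.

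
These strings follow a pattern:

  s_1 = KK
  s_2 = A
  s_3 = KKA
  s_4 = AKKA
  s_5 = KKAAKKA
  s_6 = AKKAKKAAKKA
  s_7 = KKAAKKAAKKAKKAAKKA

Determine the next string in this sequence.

AKKAKKAAKKAKKAAKKAAKKAKKAAKKA

This is a Fibonacci-style word recurrence s(k) = s(k−2)·s(k−1): e.g. KK·A = KKA.
The next term joins AKKAKKAAKKA and KKAAKKAAKKAKKAAKKA.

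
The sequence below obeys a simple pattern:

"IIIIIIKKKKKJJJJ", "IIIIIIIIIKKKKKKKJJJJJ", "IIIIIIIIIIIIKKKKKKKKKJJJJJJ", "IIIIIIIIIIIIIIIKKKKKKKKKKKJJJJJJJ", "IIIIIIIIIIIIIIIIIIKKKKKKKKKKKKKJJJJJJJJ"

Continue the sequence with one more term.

Reading off run lengths: I runs 6, 9, 12, 15, 18; K runs 5, 7, 9, 11, 13; J runs 4, 5, 6, 7, 8 — each is linear in n, where the shown terms are n = 2, 3, 4, 5, 6.
Setting n = 7 gives 21, 15, 9 characters in each block.

IIIIIIIIIIIIIIIIIIIIIKKKKKKKKKKKKKKKJJJJJJJJJ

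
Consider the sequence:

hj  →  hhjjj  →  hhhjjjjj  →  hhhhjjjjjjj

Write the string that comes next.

hhhhhjjjjjjjjj

Reading off run lengths: h runs 1, 2, 3, 4; j runs 1, 3, 5, 7 — each is linear in n (n = 1, 2, …).
For the next term, n = 5, so the run lengths are 5, 9.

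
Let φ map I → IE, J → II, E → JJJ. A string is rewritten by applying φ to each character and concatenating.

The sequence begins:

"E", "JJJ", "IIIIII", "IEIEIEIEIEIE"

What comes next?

Apply φ to IEIEIEIEIEIE symbol by symbol: I→IE, E→JJJ, I→IE, E→JJJ, I→IE, E→JJJ, I→IE, E→JJJ, I→IE, E→JJJ, I→IE, E→JJJ; joined: IE JJJ IE JJJ IE JJJ IE JJJ IE JJJ IE JJJ.

IEJJJIEJJJIEJJJIEJJJIEJJJIEJJJ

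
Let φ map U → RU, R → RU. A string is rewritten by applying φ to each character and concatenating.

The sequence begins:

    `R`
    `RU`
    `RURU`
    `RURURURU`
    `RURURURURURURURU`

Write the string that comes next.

RURURURURURURURURURURURURURURURU

Applying the rule to each of the 16 symbols of RURURURURURURURU gives the pieces RU RU RU RU RU RU RU RU RU RU RU RU RU RU RU RU, which concatenate to the answer.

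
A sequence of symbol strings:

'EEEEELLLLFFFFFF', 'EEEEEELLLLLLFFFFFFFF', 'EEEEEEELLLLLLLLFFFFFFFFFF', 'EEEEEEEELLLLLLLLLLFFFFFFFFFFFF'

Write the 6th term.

Each string has the form E^{n+3} L^{2n} F^{2n+2}, where the shown terms are n = 2, 3, 4, 5.
For term 6, n = 7, so the run lengths are 10, 14, 16.

EEEEEEEEEELLLLLLLLLLLLLLFFFFFFFFFFFFFFFF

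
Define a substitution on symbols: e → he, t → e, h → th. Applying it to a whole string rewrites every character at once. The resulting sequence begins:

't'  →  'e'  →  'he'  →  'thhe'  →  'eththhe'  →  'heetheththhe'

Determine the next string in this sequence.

Expanding heetheththhe: h→th, e→he, e→he, t→e, h→th, e→he, t→e, h→th, t→e, h→th, h→th, e→he. Concatenated: th he he e th he e th e th th he.

thheheethheetheththhe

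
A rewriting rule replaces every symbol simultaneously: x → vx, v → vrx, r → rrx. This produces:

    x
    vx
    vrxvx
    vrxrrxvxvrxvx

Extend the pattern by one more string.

Rewriting the 13 symbols of vrxrrxvxvrxvx one by one yields vrx rrx vx rrx rrx vx vrx vx vrx rrx vx vrx vx; concatenated:

vrxrrxvxrrxrrxvxvrxvxvrxrrxvxvrxvx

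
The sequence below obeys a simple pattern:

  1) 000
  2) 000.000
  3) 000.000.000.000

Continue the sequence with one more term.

000.000.000.000.000.000.000.000

Each string is two copies of the previous one joined by '.'.
So the next term is two copies of 000.000.000.000 with '.' between the halves.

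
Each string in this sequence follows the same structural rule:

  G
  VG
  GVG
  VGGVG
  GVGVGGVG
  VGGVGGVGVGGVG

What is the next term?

Each term (from the third on) is the two preceding terms concatenated in order: term 3 = G·VG = GVG.
Continuing: GVGVGGVG · VGGVGGVGVGGVG gives term 7.

GVGVGGVGVGGVGGVGVGGVG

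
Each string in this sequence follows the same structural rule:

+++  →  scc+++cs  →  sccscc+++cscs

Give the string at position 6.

sccsccsccsccscc+++cscscscscs

Each term wraps the previous one in scc on the left and cs on the right.
From sccscc+++cscs, 3 further steps: sccscc+++cscs → sccsccscc+++cscscs → sccsccsccscc+++cscscscs → (answer).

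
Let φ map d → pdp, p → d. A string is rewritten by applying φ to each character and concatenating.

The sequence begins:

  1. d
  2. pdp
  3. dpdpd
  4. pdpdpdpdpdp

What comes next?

Apply φ to pdpdpdpdpdp symbol by symbol: p→d, d→pdp, p→d, d→pdp, p→d, d→pdp, p→d, d→pdp, p→d, d→pdp, p→d; joined: d pdp d pdp d pdp d pdp d pdp d.

dpdpdpdpdpdpdpdpdpdpd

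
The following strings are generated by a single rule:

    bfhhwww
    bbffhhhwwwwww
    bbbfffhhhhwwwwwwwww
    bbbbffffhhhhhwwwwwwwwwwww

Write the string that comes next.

bbbbbfffffhhhhhhwwwwwwwwwwwwwww

The n-th term is n b's then n f's then n+1 h's then 3n w's (n = 1, 2, …).
Setting n = 5 gives 5, 5, 6, 15 characters in each block.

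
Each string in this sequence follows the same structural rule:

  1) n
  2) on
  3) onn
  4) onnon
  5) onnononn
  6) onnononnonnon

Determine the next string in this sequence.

Each term (from the third on) is the previous term followed by the one before it: term 3 = on·n = onn.
The next term joins onnononnonnon and onnononn.

onnononnonnononnononn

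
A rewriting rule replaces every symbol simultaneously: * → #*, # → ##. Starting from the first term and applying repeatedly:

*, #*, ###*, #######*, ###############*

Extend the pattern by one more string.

###############################*

φ(###############*) expands symbol-by-symbol to ## ## ## ## ## ## ## ## ## ## ## ## ## ## ## #*; joining the 16 pieces gives the next term.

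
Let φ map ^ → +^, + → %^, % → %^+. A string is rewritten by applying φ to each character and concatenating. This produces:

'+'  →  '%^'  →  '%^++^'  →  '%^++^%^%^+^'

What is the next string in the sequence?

%^++^%^%^+^%^++^%^++^%^+^

Expanding %^++^%^%^+^: %→%^+, ^→+^, +→%^, +→%^, ^→+^, %→%^+, ^→+^, %→%^+, ^→+^, +→%^, ^→+^. Concatenated: %^+ +^ %^ %^ +^ %^+ +^ %^+ +^ %^ +^.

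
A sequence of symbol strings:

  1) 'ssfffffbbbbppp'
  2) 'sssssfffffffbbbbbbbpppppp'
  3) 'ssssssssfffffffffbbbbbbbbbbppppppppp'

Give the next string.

Term n consists of 3n-1 s's, followed by 2n+3 f's, followed by 3n+1 b's, followed by 3n p's (n = 1, 2, …).
At n = 4 the blocks have lengths 11, 11, 13, 12.

sssssssssssfffffffffffbbbbbbbbbbbbbpppppppppppp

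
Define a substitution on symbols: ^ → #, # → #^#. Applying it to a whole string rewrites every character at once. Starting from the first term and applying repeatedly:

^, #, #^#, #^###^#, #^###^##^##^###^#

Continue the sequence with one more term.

Replace each of the 17 characters of #^###^##^##^###^# in place — #^# # #^# #^# #^# # #^# #^# # #^# #^# # #^# #^# #^# # #^# — and concatenate.

#^###^##^##^###^##^###^##^###^##^##^###^#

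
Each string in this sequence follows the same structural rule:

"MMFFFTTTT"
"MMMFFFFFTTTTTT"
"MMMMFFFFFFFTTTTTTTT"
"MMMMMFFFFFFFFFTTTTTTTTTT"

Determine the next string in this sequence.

MMMMMMFFFFFFFFFFFTTTTTTTTTTTT

The n-th term is n M's then 2n-1 F's then 2n T's, where the shown terms are n = 2, 3, 4, 5.
For the next term, n = 6, so the run lengths are 6, 11, 12.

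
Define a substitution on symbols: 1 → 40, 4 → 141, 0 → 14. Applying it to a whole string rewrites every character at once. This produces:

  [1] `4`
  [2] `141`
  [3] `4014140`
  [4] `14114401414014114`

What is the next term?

40141404014114114401414014114401414040141

Replace each of the 17 characters of 14114401414014114 in place — 40 141 40 40 141 141 14 40 141 40 141 14 40 141 40 40 141 — and concatenate.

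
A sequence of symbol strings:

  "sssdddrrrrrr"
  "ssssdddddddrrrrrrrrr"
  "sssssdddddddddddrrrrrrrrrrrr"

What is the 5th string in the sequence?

sssssssdddddddddddddddddddrrrrrrrrrrrrrrrrrr

Term n consists of n+2 s's, followed by 4n-1 d's, followed by 3n+3 r's (n = 1, 2, …).
For term 5, n = 5, so the run lengths are 7, 19, 18.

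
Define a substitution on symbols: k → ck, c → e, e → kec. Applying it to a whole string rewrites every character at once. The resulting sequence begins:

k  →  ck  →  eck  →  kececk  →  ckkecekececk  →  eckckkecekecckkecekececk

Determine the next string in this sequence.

kececkeckckkecekecckkeceeckckkecekecckkecekececk

φ(eckckkecekecckkecekececk) expands symbol-by-symbol to kec e ck e ck ck kec e kec ck kec e e ck ck kec e kec ck kec e kec e ck; joining the 24 pieces gives the next term.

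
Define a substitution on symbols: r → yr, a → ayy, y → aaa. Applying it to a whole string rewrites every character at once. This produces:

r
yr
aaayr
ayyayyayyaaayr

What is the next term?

Applying the rule to each of the 14 symbols of ayyayyayyaaayr gives the pieces ayy aaa aaa ayy aaa aaa ayy aaa aaa ayy ayy ayy aaa yr, which concatenate to the answer.

ayyaaaaaaayyaaaaaaayyaaaaaaayyayyayyaaayr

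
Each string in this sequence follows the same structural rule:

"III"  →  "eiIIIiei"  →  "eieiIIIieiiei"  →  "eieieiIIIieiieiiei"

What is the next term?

eieieieiIIIieiieiieiiei

s(k+1) = ei·s(k)·iei, so each term gains ei as a prefix and iei as a suffix.
One more step from eieieiIIIieiieiiei gives the answer.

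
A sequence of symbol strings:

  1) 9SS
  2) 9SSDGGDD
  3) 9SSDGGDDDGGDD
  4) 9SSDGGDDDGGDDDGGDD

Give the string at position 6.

Each term is the previous one with DGGDD appended.
From 9SSDGGDDDGGDDDGGDD, 2 further steps: 9SSDGGDDDGGDDDGGDD → 9SSDGGDDDGGDDDGGDDDGGDD → (answer).

9SSDGGDDDGGDDDGGDDDGGDDDGGDD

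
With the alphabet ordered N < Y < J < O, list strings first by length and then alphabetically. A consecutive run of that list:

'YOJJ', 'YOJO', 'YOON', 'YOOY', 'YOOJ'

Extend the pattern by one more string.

YOOO

Find the rightmost character of YOOJ below O, bump it to the next letter, and reset everything to its right to N.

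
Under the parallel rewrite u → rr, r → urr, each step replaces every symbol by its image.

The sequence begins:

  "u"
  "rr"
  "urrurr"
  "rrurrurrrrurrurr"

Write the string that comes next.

urrurrrrurrurrrrurrurrurrurrrrurrurrrrurrurr

Applying the rule to each of the 16 symbols of rrurrurrrrurrurr gives the pieces urr urr rr urr urr rr urr urr urr urr rr urr urr rr urr urr, which concatenate to the answer.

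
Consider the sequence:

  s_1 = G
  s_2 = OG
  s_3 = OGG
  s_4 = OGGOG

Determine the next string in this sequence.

This is a Fibonacci-style word recurrence s(k) = s(k−1)·s(k−2): e.g. OG·G = OGG.
The next term joins OGGOG and OGG.

OGGOGOGG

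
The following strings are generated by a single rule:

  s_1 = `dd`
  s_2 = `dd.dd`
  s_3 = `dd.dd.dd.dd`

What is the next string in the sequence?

Each string is two copies of the previous one joined by '.'.
So the next term is two copies of dd.dd.dd.dd with '.' between the halves.

dd.dd.dd.dd.dd.dd.dd.dd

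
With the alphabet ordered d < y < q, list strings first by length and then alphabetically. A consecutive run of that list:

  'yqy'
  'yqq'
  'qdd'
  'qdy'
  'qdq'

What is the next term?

Find the rightmost character of qdq below q, bump it to the next letter, and reset everything to its right to d.

qyd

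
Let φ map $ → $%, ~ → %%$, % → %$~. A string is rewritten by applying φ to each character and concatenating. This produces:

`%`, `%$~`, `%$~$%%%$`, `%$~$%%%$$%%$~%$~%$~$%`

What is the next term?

%$~$%%%$$%%$~%$~%$~$%$%%$~%$~$%%%$%$~$%%%$%$~$%%%$$%%$~

Replace each of the 21 characters of %$~$%%%$$%%$~%$~%$~$% in place — %$~ $% %%$ $% %$~ %$~ %$~ $% $% %$~ %$~ $% %%$ %$~ $% %%$ %$~ $% %%$ $% %$~ — and concatenate.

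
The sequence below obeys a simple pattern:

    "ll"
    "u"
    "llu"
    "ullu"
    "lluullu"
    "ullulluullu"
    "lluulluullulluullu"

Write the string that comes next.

ullulluullulluulluullulluullu

Each term (from the third on) is the two preceding terms concatenated in order: term 3 = ll·u = llu.
So term 8 is ullulluullu·lluulluullulluullu.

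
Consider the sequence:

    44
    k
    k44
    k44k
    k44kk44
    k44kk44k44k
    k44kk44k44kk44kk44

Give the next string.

k44kk44k44kk44kk44k44kk44k44k

From term 3 onward, concatenate the last term with the second-to-last: k·44 = k44, k44·k = k44k, …
So term 8 is k44kk44k44kk44kk44·k44kk44k44k.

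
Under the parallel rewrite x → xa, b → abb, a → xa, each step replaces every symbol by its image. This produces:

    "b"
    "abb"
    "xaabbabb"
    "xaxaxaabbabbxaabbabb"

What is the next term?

xaxaxaxaxaxaxaabbabbxaabbabbxaxaxaabbabbxaabbabb

φ(xaxaxaabbabbxaabbabb) expands symbol-by-symbol to xa xa xa xa xa xa xa abb abb xa abb abb xa xa xa abb abb xa abb abb; joining the 20 pieces gives the next term.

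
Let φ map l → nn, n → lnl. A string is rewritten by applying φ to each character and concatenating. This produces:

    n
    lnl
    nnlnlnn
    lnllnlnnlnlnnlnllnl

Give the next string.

φ(lnllnlnnlnlnnlnllnl) expands symbol-by-symbol to nn lnl nn nn lnl nn lnl lnl nn lnl nn lnl lnl nn lnl nn nn lnl nn; joining the 19 pieces gives the next term.

nnlnlnnnnlnlnnlnllnlnnlnlnnlnllnlnnlnlnnnnlnlnn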